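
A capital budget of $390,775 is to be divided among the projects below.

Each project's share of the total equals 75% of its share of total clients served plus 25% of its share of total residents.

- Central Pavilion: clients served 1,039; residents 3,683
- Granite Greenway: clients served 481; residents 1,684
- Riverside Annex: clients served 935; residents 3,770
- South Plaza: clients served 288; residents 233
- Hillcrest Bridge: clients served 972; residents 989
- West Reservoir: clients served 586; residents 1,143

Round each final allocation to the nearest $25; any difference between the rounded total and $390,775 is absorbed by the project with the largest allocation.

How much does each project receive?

Clients served total 4,301; residents total 11,502.
Composite weights (75% clients served + 25% residents): Central Pavilion 0.2612; Granite Greenway 0.1205; Riverside Annex 0.2450; South Plaza 0.0553; Hillcrest Bridge 0.1910; West Reservoir 0.1270.
Raw shares: Central Pavilion 102,082.19; Granite Greenway 47,079.86; Riverside Annex 95,734.31; South Plaza 21,604.08; Hillcrest Bridge 74,634.79; West Reservoir 49,639.77.
Rounded to nearest $25: Central Pavilion $102,075; Granite Greenway $47,075; Riverside Annex $95,725; South Plaza $21,600; Hillcrest Bridge $74,625; West Reservoir $49,650. Sum = $390,750.
Difference $390,775 − $390,750 = +$25 applied to largest allocation (Central Pavilion): Central Pavilion becomes $102,100.

Central Pavilion: $102,100 | Granite Greenway: $47,075 | Riverside Annex: $95,725 | South Plaza: $21,600 | Hillcrest Bridge: $74,625 | West Reservoir: $49,650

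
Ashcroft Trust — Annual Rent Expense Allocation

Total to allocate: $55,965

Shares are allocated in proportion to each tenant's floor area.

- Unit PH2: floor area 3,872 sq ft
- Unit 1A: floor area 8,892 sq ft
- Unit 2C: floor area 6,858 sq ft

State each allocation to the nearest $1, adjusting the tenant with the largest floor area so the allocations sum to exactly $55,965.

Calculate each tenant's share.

Floor area total: 3,872 + 8,892 + 6,858 = 19,622.
Unrounded shares: Unit PH2 11,043.55; Unit 1A 25,361.37; Unit 2C 19,560.08.
After rounding ($1): Unit PH2 $11,044; Unit 1A $25,361; Unit 2C $19,560. Sum = $55,965.
No rounding difference to absorb.

Unit PH2: $11,044 | Unit 1A: $25,361 | Unit 2C: $19,560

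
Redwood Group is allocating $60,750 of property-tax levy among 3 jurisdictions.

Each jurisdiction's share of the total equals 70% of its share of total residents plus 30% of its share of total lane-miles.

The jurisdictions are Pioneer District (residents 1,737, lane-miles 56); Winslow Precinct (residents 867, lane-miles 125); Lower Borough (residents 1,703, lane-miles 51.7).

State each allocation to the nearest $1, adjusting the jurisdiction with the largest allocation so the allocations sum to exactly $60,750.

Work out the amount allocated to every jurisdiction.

Totals — residents 4,307, lane-miles 232.7.
Blended shares (70% residents + 30% lane-miles): Pioneer District 0.3545; Winslow Precinct 0.3021; Lower Borough 0.3434.
Pro-rata amounts: Pioneer District 21,536.11; Winslow Precinct 18,350.26; Lower Borough 20,863.64.
After rounding ($1): Pioneer District $21,536; Winslow Precinct $18,350; Lower Borough $20,864. Sum = $60,750.
No rounding difference to absorb.

Pioneer District: $21,536 | Winslow Precinct: $18,350 | Lower Borough: $20,864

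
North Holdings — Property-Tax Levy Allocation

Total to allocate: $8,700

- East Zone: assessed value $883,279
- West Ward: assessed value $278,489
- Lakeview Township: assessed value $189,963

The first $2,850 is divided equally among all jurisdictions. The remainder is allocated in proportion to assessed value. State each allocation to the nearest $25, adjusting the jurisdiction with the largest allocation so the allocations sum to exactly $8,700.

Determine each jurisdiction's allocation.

East Zone: $4,775; West Ward: $2,150; Lakeview Township: $1,775

First tranche $2,850 split equally: $950 each.
Remainder $5,850 by assessed value (total 1,351,731): East Zone 3,822.64 → $3,825; West Ward 1,205.24 → $1,200; Lakeview Township 822.12 → $825.
Totals: East Zone $950 + $3,825 = $4,775; West Ward $950 + $1,200 = $2,150; Lakeview Township $950 + $825 = $1,775.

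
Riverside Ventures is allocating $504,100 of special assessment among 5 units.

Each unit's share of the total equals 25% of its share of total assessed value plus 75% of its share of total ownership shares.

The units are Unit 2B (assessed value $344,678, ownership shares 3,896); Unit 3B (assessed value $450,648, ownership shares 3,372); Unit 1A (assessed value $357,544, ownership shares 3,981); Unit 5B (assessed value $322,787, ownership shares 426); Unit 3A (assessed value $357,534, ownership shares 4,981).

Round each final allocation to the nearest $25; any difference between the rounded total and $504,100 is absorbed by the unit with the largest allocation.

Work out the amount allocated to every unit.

Totals — assessed value 1,833,191, ownership shares 16,656.
Combined weights (25% assessed value + 75% ownership shares): Unit 2B 0.2224; Unit 3B 0.2133; Unit 1A 0.2280; Unit 5B 0.0632; Unit 3A 0.2730.
Pro-rata amounts: Unit 2B 112,130.73; Unit 3B 107,521.48; Unit 1A 114,944.64; Unit 5B 31,860.18; Unit 3A 137,642.98.
Rounded to nearest $25: Unit 2B $112,125; Unit 3B $107,525; Unit 1A $114,950; Unit 5B $31,850; Unit 3A $137,650. Sum = $504,100.
Sum already equals the total — no adjustment.

Unit 2B: $112,125 | Unit 3B: $107,525 | Unit 1A: $114,950 | Unit 5B: $31,850 | Unit 3A: $137,650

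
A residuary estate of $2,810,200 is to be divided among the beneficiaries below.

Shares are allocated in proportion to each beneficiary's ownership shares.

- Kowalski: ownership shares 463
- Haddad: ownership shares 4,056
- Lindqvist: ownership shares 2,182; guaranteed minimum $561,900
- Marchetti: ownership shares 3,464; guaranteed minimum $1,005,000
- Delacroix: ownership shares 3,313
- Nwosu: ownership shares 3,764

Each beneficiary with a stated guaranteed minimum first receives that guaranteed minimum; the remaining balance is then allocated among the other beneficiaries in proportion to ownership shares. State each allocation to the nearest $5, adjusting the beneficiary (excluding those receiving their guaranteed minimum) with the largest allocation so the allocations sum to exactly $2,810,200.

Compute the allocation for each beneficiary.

Guaranteed amounts: Lindqvist $561,900; Marchetti $1,005,000. Residual $1,243,300.
Residual split over remaining ownership shares 11,596: Kowalski 49,641.94 → $49,640; Haddad 434,876.23 → $434,875; Delacroix 355,213.25 → $355,215; Nwosu 403,568.58 → $403,570.

Kowalski: $49,640 · Haddad: $434,875 · Lindqvist: $561,900 · Marchetti: $1,005,000 · Delacroix: $355,215 · Nwosu: $403,570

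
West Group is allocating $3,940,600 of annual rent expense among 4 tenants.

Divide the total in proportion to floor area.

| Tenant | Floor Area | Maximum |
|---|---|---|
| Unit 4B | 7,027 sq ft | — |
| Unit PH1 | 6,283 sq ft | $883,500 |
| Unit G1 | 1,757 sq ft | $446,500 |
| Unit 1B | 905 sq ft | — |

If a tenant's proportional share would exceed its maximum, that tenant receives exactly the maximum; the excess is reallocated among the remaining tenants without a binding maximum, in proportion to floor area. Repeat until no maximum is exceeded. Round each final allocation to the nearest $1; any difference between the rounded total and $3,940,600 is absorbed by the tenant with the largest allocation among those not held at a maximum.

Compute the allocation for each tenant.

Combined floor area = 15,972.
Proportional shares (ignoring caps): Unit 4B 1,733,696.23; Unit PH1 1,550,137.10; Unit G1 433,485.74; Unit 1B 223,280.93.
Held at cap: Unit PH1 ($883,500); residual $3,057,100 reallocated over remaining floor area 9,689.
Held at cap: Unit G1 ($446,500); residual $2,610,600 reallocated over remaining floor area 7,932.
Shares after redistribution: Unit 4B 2,312,744.10 → $2,312,744; Unit 1B 297,855.90 → $297,856.

Unit 4B: $2,312,744; Unit PH1: $883,500; Unit G1: $446,500; Unit 1B: $297,856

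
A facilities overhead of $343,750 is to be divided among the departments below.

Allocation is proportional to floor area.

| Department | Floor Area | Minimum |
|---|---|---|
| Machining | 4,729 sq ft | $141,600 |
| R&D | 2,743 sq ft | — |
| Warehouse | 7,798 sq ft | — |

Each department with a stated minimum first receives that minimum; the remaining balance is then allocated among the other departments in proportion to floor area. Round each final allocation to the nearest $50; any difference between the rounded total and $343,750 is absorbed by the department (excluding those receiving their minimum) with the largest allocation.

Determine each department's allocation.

Machining: $141,600 | R&D: $52,600 | Warehouse: $149,550

Guaranteed amounts: Machining $141,600. Remaining pool $202,150.
Remaining pool split over remaining floor area 10,541: R&D 52,603.88 → $52,600; Warehouse 149,546.12 → $149,550.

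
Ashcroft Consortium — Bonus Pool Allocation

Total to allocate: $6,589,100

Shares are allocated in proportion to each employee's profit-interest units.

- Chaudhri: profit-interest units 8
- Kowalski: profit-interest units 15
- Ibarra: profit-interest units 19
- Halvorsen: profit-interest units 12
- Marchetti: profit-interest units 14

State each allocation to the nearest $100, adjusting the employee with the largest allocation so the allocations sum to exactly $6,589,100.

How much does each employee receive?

Chaudhri: $775,200 · Kowalski: $1,453,500 · Ibarra: $1,841,000 · Halvorsen: $1,162,800 · Marchetti: $1,356,600

Combined profit-interest units = 68.
Pro-rata amounts: Chaudhri 8/68 × $6,589,100 = 775,188.24; Kowalski 15/68 × $6,589,100 = 1,453,477.94; Ibarra 19/68 × $6,589,100 = 1,841,072.06; Halvorsen 12/68 × $6,589,100 = 1,162,782.35; Marchetti 14/68 × $6,589,100 = 1,356,579.41.
Rounded to nearest $100: Chaudhri $775,200; Kowalski $1,453,500; Ibarra $1,841,100; Halvorsen $1,162,800; Marchetti $1,356,600. Sum = $6,589,200.
Difference $6,589,100 − $6,589,200 = −$100 applied to largest allocation (Ibarra): Ibarra becomes $1,841,000.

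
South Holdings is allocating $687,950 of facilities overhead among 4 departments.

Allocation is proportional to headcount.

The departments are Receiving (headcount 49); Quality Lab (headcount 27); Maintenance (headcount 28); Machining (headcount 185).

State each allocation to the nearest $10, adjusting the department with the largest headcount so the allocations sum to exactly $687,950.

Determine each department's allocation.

Receiving: $116,640 · Quality Lab: $64,270 · Maintenance: $66,650 · Machining: $440,390

Total headcount = 289.
Unrounded shares: Receiving 49/289 × $687,950 = 116,642.04; Quality Lab 27/289 × $687,950 = 64,272.15; Maintenance 28/289 × $687,950 = 66,652.60; Machining 185/289 × $687,950 = 440,383.22.
After rounding ($10): Receiving $116,640; Quality Lab $64,270; Maintenance $66,650; Machining $440,380. Sum = $687,940.
Difference $687,950 − $687,940 = +$10 applied to largest headcount (Machining): Machining becomes $440,390.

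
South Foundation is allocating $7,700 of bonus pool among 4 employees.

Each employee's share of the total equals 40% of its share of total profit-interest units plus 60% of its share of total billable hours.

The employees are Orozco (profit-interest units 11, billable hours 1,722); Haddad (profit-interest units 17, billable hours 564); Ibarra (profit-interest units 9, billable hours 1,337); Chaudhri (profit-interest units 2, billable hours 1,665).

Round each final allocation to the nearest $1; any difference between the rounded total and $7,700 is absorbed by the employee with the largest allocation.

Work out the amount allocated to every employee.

Profit-interest units total 39; billable hours total 5,288.
Combined weights (40% profit-interest units + 60% billable hours): Orozco 0.3082; Haddad 0.2384; Ibarra 0.2440; Chaudhri 0.2094.
Unrounded shares: Orozco 2,373.19; Haddad 1,835.32; Ibarra 1,878.87; Chaudhri 1,612.62.
After rounding ($1): Orozco $2,373; Haddad $1,835; Ibarra $1,879; Chaudhri $1,613. Sum = $7,700.
Sum already equals the total — no adjustment.

Orozco: $2,373; Haddad: $1,835; Ibarra: $1,879; Chaudhri: $1,613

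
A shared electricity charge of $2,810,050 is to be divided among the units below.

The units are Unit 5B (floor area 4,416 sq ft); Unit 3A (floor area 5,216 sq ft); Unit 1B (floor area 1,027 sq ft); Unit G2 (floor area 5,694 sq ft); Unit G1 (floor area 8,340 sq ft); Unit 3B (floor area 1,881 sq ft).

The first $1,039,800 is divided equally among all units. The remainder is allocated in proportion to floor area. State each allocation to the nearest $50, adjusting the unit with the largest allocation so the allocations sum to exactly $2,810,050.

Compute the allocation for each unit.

Unit 5B: $467,500; Unit 3A: $520,750; Unit 1B: $241,700; Unit G2: $552,600; Unit G1: $728,900; Unit 3B: $298,600

$1,039,800 shared equally gives $173,300 per unit.
Remainder $1,770,250 by floor area (total 26,574): Unit 5B 294,175.66 → $294,200; Unit 3A 347,468.35 → $347,450; Unit 1B 68,414.49 → $68,400; Unit G2 379,310.74 → $379,300; Unit G1 555,576.32 → $555,600; Unit 3B 125,304.44 → $125,300.
Totals: Unit 5B $173,300 + $294,200 = $467,500; Unit 3A $173,300 + $347,450 = $520,750; Unit 1B $173,300 + $68,400 = $241,700; Unit G2 $173,300 + $379,300 = $552,600; Unit G1 $173,300 + $555,600 = $728,900; Unit 3B $173,300 + $125,300 = $298,600.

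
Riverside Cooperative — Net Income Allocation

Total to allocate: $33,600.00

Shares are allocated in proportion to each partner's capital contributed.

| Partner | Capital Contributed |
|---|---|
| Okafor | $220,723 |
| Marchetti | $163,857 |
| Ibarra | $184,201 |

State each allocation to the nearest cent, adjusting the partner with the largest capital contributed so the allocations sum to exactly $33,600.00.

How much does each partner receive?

Okafor: $13,038.92; Marchetti: $9,679.64; Ibarra: $10,881.44

Sum of capital contributed: 220,723 + 163,857 + 184,201 = 568,781.
Unrounded shares: Okafor 13,038.924999; Marchetti 9,679.6398; Ibarra 10,881.4352.
After rounding (cent): Okafor $13,038.92; Marchetti $9,679.64; Ibarra $10,881.44. Sum = $33,600.00.
Sum already equals the total — no adjustment.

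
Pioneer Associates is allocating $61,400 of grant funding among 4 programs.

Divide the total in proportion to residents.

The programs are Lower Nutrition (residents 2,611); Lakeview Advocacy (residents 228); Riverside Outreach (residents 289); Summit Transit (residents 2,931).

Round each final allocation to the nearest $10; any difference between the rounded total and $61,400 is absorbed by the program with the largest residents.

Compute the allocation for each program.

Residents total: 2,611 + 228 + 289 + 2,931 = 6,059.
Proportional shares: Lower Nutrition 26,459.05; Lakeview Advocacy 2,310.48; Riverside Outreach 2,928.64; Summit Transit 29,701.83.
After rounding ($10): Lower Nutrition $26,460; Lakeview Advocacy $2,310; Riverside Outreach $2,930; Summit Transit $29,700. Sum = $61,400.
Rounded total matches; no reconciliation needed.

Lower Nutrition: $26,460; Lakeview Advocacy: $2,310; Riverside Outreach: $2,930; Summit Transit: $29,700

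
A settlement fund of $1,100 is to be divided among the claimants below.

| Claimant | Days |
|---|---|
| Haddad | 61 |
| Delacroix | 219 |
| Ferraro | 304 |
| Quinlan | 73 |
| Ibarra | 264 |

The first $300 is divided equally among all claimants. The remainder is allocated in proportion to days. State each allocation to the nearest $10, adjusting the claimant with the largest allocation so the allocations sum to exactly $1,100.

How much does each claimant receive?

Haddad: $110; Delacroix: $250; Ferraro: $330; Quinlan: $120; Ibarra: $290

Equal tier: $300 ÷ 5 = $60 apiece.
Remainder $800 by days (total 921): Haddad 52.99 → $50; Delacroix 190.23 → $190; Ferraro 264.06 → $260; Quinlan 63.41 → $60; Ibarra 229.32 → $230.
Rounding difference +$10 on remainder applied to Ferraro.
Totals: Haddad $60 + $50 = $110; Delacroix $60 + $190 = $250; Ferraro $60 + $270 = $330; Quinlan $60 + $60 = $120; Ibarra $60 + $230 = $290.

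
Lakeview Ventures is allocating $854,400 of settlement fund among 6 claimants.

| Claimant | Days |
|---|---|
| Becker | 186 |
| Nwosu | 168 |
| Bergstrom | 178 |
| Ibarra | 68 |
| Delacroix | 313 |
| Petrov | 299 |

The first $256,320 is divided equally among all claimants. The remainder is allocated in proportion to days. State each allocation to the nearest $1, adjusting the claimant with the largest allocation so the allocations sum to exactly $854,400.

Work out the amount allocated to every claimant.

Becker: $134,505 · Nwosu: $125,622 · Bergstrom: $130,557 · Ibarra: $76,276 · Delacroix: $197,174 · Petrov: $190,266

$256,320 shared equally gives $42,720 per claimant.
Remainder $598,080 by days (total 1,212): Becker 91,784.55 → $91,785; Nwosu 82,902.18 → $82,902; Bergstrom 87,836.83 → $87,837; Ibarra 33,555.64 → $33,556; Delacroix 154,454.65 → $154,455; Petrov 147,546.14 → $147,546.
Rounding difference −$1 on remainder applied to Delacroix.
Totals: Becker $42,720 + $91,785 = $134,505; Nwosu $42,720 + $82,902 = $125,622; Bergstrom $42,720 + $87,837 = $130,557; Ibarra $42,720 + $33,556 = $76,276; Delacroix $42,720 + $154,454 = $197,174; Petrov $42,720 + $147,546 = $190,266.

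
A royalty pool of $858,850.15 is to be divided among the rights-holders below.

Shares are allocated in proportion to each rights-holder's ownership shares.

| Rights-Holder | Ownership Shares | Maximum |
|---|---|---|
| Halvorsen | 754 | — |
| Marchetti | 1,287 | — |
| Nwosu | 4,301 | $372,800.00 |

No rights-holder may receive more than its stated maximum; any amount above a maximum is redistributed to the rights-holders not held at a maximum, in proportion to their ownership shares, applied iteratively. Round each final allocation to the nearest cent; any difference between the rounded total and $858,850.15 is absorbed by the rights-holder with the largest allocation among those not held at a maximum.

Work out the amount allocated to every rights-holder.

Combined ownership shares = 6,342.
Pro-rata shares before constraints: Halvorsen 102,108.6429; Marchetti 174,288.8904; Nwosu 582,452.6167.
Capped: Nwosu ($372,800.00); residual $486,050.15 reallocated over remaining ownership shares 2,041.
Remaining shares: Halvorsen 179,559.9280 → $179,559.93; Marchetti 306,490.2220 → $306,490.22.

Halvorsen: $179,559.93 | Marchetti: $306,490.22 | Nwosu: $372,800.00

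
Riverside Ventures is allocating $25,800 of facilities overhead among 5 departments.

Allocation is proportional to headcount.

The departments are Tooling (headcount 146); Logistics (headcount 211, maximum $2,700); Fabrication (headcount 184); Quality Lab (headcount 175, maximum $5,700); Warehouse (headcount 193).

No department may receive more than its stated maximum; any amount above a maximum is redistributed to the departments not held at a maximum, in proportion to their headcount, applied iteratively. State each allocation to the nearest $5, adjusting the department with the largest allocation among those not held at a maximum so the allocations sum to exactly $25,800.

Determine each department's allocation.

Combined headcount = 909.
Proportional shares (ignoring caps): Tooling 4,143.89; Logistics 5,988.78; Fabrication 5,222.44; Quality Lab 4,967.00; Warehouse 5,477.89.
Capped: Logistics ($2,700); residual $23,100 reallocated over remaining headcount 698.
Capped: Quality Lab ($5,700); residual $17,400 reallocated over remaining headcount 523.
Shares after redistribution: Tooling 4,857.36 → $4,855; Fabrication 6,121.61 → $6,120; Warehouse 6,421.03 → $6,420.
Rounding difference +$5 applied to Warehouse → $6,425.

Tooling: $4,855 | Logistics: $2,700 | Fabrication: $6,120 | Quality Lab: $5,700 | Warehouse: $6,425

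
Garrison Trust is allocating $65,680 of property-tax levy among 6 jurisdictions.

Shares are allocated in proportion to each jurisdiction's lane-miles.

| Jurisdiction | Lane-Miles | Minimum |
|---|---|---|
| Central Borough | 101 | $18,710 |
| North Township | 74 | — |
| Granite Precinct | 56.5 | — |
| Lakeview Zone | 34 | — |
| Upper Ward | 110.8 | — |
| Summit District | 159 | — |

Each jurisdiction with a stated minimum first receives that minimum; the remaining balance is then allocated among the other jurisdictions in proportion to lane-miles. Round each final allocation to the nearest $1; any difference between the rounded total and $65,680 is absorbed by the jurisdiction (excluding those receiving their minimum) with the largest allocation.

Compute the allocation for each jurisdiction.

Guaranteed amounts: Central Borough $18,710. Balance $46,970.
Balance split over remaining lane-miles 434.3: North Township 8,003.18 → $8,003; Granite Precinct 6,110.53 → $6,111; Lakeview Zone 3,677.14 → $3,677; Upper Ward 11,983.14 → $11,983; Summit District 17,196.02 → $17,196.

Central Borough: $18,710 | North Township: $8,003 | Granite Precinct: $6,111 | Lakeview Zone: $3,677 | Upper Ward: $11,983 | Summit District: $17,196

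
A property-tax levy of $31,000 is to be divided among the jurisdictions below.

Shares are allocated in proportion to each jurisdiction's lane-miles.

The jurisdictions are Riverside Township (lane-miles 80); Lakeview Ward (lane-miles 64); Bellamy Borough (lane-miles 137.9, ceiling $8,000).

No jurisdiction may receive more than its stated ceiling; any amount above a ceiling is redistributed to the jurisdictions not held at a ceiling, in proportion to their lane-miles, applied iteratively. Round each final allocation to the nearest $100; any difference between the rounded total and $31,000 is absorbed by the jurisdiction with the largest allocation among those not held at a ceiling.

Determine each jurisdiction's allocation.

Riverside Township: $12,800; Lakeview Ward: $10,200; Bellamy Borough: $8,000

Total lane-miles = 281.9.
Pro-rata shares before constraints: Riverside Township 8,797.45; Lakeview Ward 7,037.96; Bellamy Borough 15,164.60.
Held at cap: Bellamy Borough ($8,000); remaining pool $23,000 reallocated over remaining lane-miles 144.
Redistributed shares: Riverside Township 12,777.78 → $12,800; Lakeview Ward 10,222.22 → $10,200.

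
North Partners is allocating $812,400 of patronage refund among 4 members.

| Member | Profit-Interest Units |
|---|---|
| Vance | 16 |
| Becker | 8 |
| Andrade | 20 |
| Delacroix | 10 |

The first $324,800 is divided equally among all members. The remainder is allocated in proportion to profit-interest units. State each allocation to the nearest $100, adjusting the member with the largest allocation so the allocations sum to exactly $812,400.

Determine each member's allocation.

Vance: $225,700; Becker: $153,400; Andrade: $261,800; Delacroix: $171,500

First tranche $324,800 split equally: $81,200 each.
Remainder $487,600 by profit-interest units (total 54): Vance 144,474.07 → $144,500; Becker 72,237.04 → $72,200; Andrade 180,592.59 → $180,600; Delacroix 90,296.30 → $90,300.
Totals: Vance $81,200 + $144,500 = $225,700; Becker $81,200 + $72,200 = $153,400; Andrade $81,200 + $180,600 = $261,800; Delacroix $81,200 + $90,300 = $171,500.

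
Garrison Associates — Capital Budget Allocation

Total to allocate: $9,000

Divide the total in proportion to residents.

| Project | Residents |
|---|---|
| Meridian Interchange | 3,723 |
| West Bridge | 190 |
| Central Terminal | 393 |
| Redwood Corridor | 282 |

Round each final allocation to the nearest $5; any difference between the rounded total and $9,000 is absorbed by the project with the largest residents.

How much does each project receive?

Meridian Interchange: $7,300; West Bridge: $375; Central Terminal: $770; Redwood Corridor: $555

Residents total: 4,588.
Unrounded shares: Meridian Interchange 3,723/4,588 × $9,000 = 7,303.18; West Bridge 190/4,588 × $9,000 = 372.71; Central Terminal 393/4,588 × $9,000 = 770.92; Redwood Corridor 282/4,588 × $9,000 = 553.18.
After rounding ($5): Meridian Interchange $7,305; West Bridge $375; Central Terminal $770; Redwood Corridor $555. Sum = $9,005.
Difference $9,000 − $9,005 = −$5 applied to largest residents (Meridian Interchange): Meridian Interchange becomes $7,300.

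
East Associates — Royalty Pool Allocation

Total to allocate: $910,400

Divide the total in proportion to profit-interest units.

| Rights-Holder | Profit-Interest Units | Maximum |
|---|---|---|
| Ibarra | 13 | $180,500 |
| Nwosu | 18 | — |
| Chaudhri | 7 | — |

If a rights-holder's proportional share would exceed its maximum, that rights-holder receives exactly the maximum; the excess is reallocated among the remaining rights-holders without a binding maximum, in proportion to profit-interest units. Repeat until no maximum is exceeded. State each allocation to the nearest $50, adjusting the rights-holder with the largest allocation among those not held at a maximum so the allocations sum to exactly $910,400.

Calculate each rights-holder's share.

Ibarra: $180,500 | Nwosu: $525,550 | Chaudhri: $204,350

Sum of profit-interest units: 38.
Unconstrained shares: Ibarra 311,452.63; Nwosu 431,242.11; Chaudhri 167,705.26.
Cap binds for Ibarra ($180,500); residual $729,900 reallocated over remaining profit-interest units 25.
Remaining shares: Nwosu 525,528.00 → $525,550; Chaudhri 204,372.00 → $204,350.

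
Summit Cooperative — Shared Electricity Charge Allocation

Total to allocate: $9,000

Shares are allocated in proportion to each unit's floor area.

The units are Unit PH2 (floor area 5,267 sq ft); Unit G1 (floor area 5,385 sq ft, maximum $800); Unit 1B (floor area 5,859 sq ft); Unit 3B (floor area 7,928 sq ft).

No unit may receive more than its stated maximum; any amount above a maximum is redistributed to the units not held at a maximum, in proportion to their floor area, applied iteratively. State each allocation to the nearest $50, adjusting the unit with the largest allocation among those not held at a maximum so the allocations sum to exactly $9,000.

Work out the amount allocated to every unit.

Sum of floor area: 24,439.
Unconstrained shares: Unit PH2 1,939.65; Unit G1 1,983.10; Unit 1B 2,157.66; Unit 3B 2,919.60.
Held at cap: Unit G1 ($800); residual $8,200 reallocated over remaining floor area 19,054.
Shares after redistribution: Unit PH2 2,266.68 → $2,250; Unit 1B 2,521.45 → $2,500; Unit 3B 3,411.86 → $3,400.
Rounding difference +$50 applied to Unit 3B → $3,450.

Unit PH2: $2,250; Unit G1: $800; Unit 1B: $2,500; Unit 3B: $3,450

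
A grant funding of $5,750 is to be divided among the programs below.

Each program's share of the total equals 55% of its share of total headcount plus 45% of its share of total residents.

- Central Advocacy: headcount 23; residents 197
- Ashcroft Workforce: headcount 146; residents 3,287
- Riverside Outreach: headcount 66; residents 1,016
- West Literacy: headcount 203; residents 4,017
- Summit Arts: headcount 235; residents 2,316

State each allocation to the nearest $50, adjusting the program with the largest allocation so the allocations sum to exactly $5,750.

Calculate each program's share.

Headcount total 673; residents total 10,833.
Combined weights (55% headcount + 45% residents): Central Advocacy 0.0270; Ashcroft Workforce 0.2559; Riverside Outreach 0.0961; West Literacy 0.3328; Summit Arts 0.2883.
Pro-rata amounts: Central Advocacy 155.13; Ashcroft Workforce 1,471.18; Riverside Outreach 552.82; West Literacy 1,913.39; Summit Arts 1,657.48.
After rounding ($50): Central Advocacy $150; Ashcroft Workforce $1,450; Riverside Outreach $550; West Literacy $1,900; Summit Arts $1,650. Sum = $5,700.
Difference $5,750 − $5,700 = +$50 applied to largest allocation (West Literacy): West Literacy becomes $1,950.

Central Advocacy: $150 · Ashcroft Workforce: $1,450 · Riverside Outreach: $550 · West Literacy: $1,950 · Summit Arts: $1,650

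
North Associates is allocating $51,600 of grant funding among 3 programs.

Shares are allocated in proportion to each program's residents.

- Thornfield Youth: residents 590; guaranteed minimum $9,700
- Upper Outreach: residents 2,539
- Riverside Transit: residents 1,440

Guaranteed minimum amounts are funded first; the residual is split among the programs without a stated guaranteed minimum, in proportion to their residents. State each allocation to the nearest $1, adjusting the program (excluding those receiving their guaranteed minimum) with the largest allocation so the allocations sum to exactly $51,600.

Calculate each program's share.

Thornfield Youth: $9,700; Upper Outreach: $26,736; Riverside Transit: $15,164

Fund the minimums — Thornfield Youth $9,700. Residual $41,900.
Residual split over remaining residents 3,979: Upper Outreach 26,736.39 → $26,736; Riverside Transit 15,163.61 → $15,164.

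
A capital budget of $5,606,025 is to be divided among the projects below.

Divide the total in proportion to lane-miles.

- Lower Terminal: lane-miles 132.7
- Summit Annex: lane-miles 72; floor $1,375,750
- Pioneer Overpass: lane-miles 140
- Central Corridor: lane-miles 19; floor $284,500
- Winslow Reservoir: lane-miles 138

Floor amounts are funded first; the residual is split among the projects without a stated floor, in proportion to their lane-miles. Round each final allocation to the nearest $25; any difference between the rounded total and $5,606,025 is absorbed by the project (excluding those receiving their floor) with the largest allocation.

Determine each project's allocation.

Minimums first: Summit Annex $1,375,750; Central Corridor $284,500. Remaining pool $3,945,775.
Remaining pool split over remaining lane-miles 410.7: Lower Terminal 1,274,907.09 → $1,274,900; Pioneer Overpass 1,345,041.39 → $1,345,050; Winslow Reservoir 1,325,826.52 → $1,325,825.

Lower Terminal: $1,274,900; Summit Annex: $1,375,750; Pioneer Overpass: $1,345,050; Central Corridor: $284,500; Winslow Reservoir: $1,325,825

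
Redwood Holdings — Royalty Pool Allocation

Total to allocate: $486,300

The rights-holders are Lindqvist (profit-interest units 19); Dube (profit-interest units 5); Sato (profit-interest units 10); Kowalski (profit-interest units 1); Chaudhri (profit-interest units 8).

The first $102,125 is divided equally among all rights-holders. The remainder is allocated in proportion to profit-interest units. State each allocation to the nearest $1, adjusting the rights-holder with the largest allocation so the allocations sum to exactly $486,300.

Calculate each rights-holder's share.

$102,125 shared equally gives $20,425 per rights-holder.
Remainder $384,175 by profit-interest units (total 43): Lindqvist 169,751.74 → $169,752; Dube 44,671.51 → $44,672; Sato 89,343.02 → $89,343; Kowalski 8,934.30 → $8,934; Chaudhri 71,474.42 → $71,474.
Totals: Lindqvist $20,425 + $169,752 = $190,177; Dube $20,425 + $44,672 = $65,097; Sato $20,425 + $89,343 = $109,768; Kowalski $20,425 + $8,934 = $29,359; Chaudhri $20,425 + $71,474 = $91,899.

Lindqvist: $190,177 | Dube: $65,097 | Sato: $109,768 | Kowalski: $29,359 | Chaudhri: $91,899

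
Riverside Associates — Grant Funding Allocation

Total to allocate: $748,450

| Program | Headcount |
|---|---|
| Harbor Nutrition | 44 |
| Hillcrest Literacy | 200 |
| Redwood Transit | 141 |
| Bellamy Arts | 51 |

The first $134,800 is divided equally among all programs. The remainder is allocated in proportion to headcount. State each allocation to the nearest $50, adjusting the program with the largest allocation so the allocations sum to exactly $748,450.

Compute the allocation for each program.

Harbor Nutrition: $95,650 | Hillcrest Literacy: $315,150 | Redwood Transit: $232,150 | Bellamy Arts: $105,500

First tranche $134,800 split equally: $33,700 each.
Remainder $613,650 by headcount (total 436): Harbor Nutrition 61,927.98 → $61,950; Hillcrest Literacy 281,490.83 → $281,500; Redwood Transit 198,451.03 → $198,450; Bellamy Arts 71,780.16 → $71,800.
Rounding difference −$50 on remainder applied to Hillcrest Literacy.
Totals: Harbor Nutrition $33,700 + $61,950 = $95,650; Hillcrest Literacy $33,700 + $281,450 = $315,150; Redwood Transit $33,700 + $198,450 = $232,150; Bellamy Arts $33,700 + $71,800 = $105,500.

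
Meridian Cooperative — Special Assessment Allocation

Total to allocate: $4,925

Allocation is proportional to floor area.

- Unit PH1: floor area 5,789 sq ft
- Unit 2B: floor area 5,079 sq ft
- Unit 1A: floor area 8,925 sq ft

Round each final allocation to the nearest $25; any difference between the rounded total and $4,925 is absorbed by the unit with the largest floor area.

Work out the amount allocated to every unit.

Unit PH1: $1,450; Unit 2B: $1,275; Unit 1A: $2,200

Sum of floor area: 19,793.
Unrounded shares: Unit PH1 5,789/19,793 × $4,925 = 1,440.45; Unit 2B 5,079/19,793 × $4,925 = 1,263.78; Unit 1A 8,925/19,793 × $4,925 = 2,220.77.
At nearest $25: Unit PH1 $1,450; Unit 2B $1,275; Unit 1A $2,225. Sum = $4,950.
Difference $4,925 − $4,950 = −$25 applied to largest floor area (Unit 1A): Unit 1A becomes $2,200.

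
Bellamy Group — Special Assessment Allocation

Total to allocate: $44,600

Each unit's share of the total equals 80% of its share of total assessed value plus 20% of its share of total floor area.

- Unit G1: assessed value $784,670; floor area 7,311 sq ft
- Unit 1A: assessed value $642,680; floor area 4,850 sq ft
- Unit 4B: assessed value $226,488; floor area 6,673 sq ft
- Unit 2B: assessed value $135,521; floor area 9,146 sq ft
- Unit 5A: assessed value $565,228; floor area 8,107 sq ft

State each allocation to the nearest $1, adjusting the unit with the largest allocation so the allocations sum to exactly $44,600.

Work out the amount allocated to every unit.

Assessed value total 2,354,587; floor area total 36,087.
Combined weights (80% assessed value + 20% floor area): Unit G1 0.3071; Unit 1A 0.2452; Unit 4B 0.1139; Unit 2B 0.0967; Unit 5A 0.2370.
Pro-rata amounts: Unit G1 13,697.55; Unit 1A 10,937.61; Unit 4B 5,081.498; Unit 2B 4,314.32; Unit 5A 10,569.02.
Rounded to nearest $1: Unit G1 $13,698; Unit 1A $10,938; Unit 4B $5,081; Unit 2B $4,314; Unit 5A $10,569. Sum = $44,600.
Rounded total matches; no reconciliation needed.

Unit G1: $13,698; Unit 1A: $10,938; Unit 4B: $5,081; Unit 2B: $4,314; Unit 5A: $10,569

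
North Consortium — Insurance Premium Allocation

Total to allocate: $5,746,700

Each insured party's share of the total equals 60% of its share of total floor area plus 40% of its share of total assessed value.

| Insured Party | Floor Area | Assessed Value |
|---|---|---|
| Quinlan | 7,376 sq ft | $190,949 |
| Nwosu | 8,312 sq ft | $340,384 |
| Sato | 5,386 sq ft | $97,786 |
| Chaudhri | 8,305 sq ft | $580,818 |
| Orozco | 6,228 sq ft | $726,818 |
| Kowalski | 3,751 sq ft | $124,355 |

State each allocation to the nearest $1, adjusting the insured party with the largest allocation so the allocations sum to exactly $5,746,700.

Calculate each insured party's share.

Quinlan: $859,145 · Nwosu: $1,107,804 · Sato: $580,906 · Chaudhri: $1,375,337 · Orozco: $1,356,207 · Kowalski: $467,301

Floor area total 39,358; assessed value total 2,061,110.
Blended shares (60% floor area + 40% assessed value): Quinlan 0.1495; Nwosu 0.1928; Sato 0.1011; Chaudhri 0.2393; Orozco 0.2360; Kowalski 0.0813.
Pro-rata amounts: Quinlan 859,144.56; Nwosu 1,107,803.67; Sato 580,906.19; Chaudhri 1,375,337.60; Orozco 1,356,207.14; Kowalski 467,300.85.
Rounded to nearest $1: Quinlan $859,145; Nwosu $1,107,804; Sato $580,906; Chaudhri $1,375,338; Orozco $1,356,207; Kowalski $467,301. Sum = $5,746,701.
Difference $5,746,700 − $5,746,701 = −$1 applied to largest allocation (Chaudhri): Chaudhri becomes $1,375,337.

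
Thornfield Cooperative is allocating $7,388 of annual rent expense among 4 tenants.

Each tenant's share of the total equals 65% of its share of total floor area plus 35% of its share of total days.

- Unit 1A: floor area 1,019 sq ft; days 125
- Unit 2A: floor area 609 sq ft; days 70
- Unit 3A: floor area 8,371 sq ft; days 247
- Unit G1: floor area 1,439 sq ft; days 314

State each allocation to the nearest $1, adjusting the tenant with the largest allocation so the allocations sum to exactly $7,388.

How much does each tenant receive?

Floor area total 11,438; days total 756.
Combined weights (65% floor area + 35% days): Unit 1A 0.1158; Unit 2A 0.0670; Unit 3A 0.5901; Unit G1 0.2271.
Pro-rata amounts: Unit 1A 855.37; Unit 2A 495.11; Unit 3A 4,359.36; Unit G1 1,678.15.
After rounding ($1): Unit 1A $855; Unit 2A $495; Unit 3A $4,359; Unit G1 $1,678. Sum = $7,387.
Difference $7,388 − $7,387 = +$1 applied to largest allocation (Unit 3A): Unit 3A becomes $4,360.

Unit 1A: $855 · Unit 2A: $495 · Unit 3A: $4,360 · Unit G1: $1,678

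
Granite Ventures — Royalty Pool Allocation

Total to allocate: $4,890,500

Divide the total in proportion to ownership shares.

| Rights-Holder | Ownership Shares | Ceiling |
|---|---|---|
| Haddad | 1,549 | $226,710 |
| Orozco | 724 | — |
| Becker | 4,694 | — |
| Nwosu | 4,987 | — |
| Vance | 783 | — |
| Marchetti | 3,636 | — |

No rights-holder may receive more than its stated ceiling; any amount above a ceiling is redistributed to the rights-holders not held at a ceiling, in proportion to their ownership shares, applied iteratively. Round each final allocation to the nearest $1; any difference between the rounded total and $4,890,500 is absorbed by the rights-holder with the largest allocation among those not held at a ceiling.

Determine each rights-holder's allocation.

Ownership shares total: 16,373.
Proportional shares (ignoring caps): Haddad 462,675.41; Orozco 216,253.71; Becker 1,402,064.80; Nwosu 1,489,581.84; Vance 233,876.60; Marchetti 1,086,047.64.
Cap binds for Haddad ($226,710); remaining pool $4,663,790 reallocated over remaining ownership shares 14,824.
Shares after redistribution: Orozco 227,778.19 → $227,778; Becker 1,476,782.94 → $1,476,783; Nwosu 1,568,963.89 → $1,568,964; Vance 246,340.23 → $246,340; Marchetti 1,143,924.75 → $1,143,925.

Haddad: $226,710; Orozco: $227,778; Becker: $1,476,783; Nwosu: $1,568,964; Vance: $246,340; Marchetti: $1,143,925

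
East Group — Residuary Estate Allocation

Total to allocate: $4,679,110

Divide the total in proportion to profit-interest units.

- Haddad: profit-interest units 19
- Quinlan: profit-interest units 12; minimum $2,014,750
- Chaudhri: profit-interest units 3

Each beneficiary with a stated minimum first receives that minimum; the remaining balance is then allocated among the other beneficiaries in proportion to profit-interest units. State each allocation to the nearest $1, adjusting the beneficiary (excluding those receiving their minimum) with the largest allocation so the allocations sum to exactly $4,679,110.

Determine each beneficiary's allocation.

Haddad: $2,301,038; Quinlan: $2,014,750; Chaudhri: $363,322

Guaranteed amounts: Quinlan $2,014,750. Balance $2,664,360.
Balance split over remaining profit-interest units 22: Haddad 2,301,038.18 → $2,301,038; Chaudhri 363,321.82 → $363,322.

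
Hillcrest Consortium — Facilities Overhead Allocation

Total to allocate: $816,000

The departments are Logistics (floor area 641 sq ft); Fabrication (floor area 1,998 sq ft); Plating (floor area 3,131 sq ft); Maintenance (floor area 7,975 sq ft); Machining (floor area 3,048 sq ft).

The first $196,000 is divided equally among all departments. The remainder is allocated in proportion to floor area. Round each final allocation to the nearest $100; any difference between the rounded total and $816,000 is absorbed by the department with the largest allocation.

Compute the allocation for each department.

Logistics: $62,900 · Fabrication: $113,000 · Plating: $154,800 · Maintenance: $333,600 · Machining: $151,700

$196,000 shared equally gives $39,200 per department.
Remainder $620,000 by floor area (total 16,793): Logistics 23,665.81 → $23,700; Fabrication 73,766.45 → $73,800; Plating 115,596.97 → $115,600; Maintenance 294,438.16 → $294,400; Machining 112,532.60 → $112,500.
Totals: Logistics $39,200 + $23,700 = $62,900; Fabrication $39,200 + $73,800 = $113,000; Plating $39,200 + $115,600 = $154,800; Maintenance $39,200 + $294,400 = $333,600; Machining $39,200 + $112,500 = $151,700.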